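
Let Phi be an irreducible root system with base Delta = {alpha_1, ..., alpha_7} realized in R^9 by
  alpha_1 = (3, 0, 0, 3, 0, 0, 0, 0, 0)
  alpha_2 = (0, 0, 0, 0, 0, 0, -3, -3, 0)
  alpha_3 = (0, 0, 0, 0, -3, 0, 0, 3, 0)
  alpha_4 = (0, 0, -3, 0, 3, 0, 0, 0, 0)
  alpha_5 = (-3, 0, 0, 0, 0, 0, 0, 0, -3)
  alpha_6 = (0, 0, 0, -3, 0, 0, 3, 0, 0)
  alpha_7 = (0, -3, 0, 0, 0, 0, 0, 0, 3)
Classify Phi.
A_7

Compute the Cartan integers a_ij = 2(alpha_i, alpha_j)/(alpha_j, alpha_j); the resulting 7x7 Cartan matrix is
[[2, 0, 0, 0, -1, -1, 0], [0, 2, -1, 0, 0, -1, 0], [0, -1, 2, -1, 0, 0, 0], [0, 0, -1, 2, 0, 0, 0], [-1, 0, 0, 0, 2, 0, -1], [-1, -1, 0, 0, 0, 2, 0], [0, 0, 0, 0, -1, 0, 2]].
All simple roots have the same length, so the diagram is simply laced. The associated Dynkin diagram is a chain of 7 nodes with single edges (A_7), so the type is A_7 (the algebra sl(8)).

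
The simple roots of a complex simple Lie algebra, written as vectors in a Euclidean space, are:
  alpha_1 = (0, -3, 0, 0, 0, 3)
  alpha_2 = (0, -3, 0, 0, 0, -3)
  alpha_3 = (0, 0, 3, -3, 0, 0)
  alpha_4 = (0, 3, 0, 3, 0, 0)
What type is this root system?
Compute the Cartan integers a_ij = 2(alpha_i, alpha_j)/(alpha_j, alpha_j); the resulting 4x4 Cartan matrix is
[[2, 0, 0, -1], [0, 2, 0, -1], [0, 0, 2, -1], [-1, -1, -1, 2]].
All simple roots have the same length, so the diagram is simply laced. The associated Dynkin diagram is a chain of 2 nodes with a fork of two nodes at one end (D_4), so the type is D_4 (the algebra so(8)).

type D_4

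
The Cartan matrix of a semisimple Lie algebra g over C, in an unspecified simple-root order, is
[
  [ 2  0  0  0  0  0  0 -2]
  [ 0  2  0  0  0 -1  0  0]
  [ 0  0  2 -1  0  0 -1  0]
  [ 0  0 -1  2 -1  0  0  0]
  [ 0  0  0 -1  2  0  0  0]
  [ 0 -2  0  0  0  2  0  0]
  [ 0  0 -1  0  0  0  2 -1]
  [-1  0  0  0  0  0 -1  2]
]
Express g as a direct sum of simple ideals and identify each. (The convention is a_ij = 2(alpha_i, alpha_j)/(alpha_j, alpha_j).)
B_2 (so(5)) + C_6 (sp(12))

The diagram associated to this matrix has two connected components: the simple roots {alpha_2, alpha_6} form a chain of 2 nodes with a double edge at one end; the terminal node there is the unique short simple root (B_2), and {alpha_1, alpha_3, alpha_4, alpha_5, alpha_7, alpha_8} form a chain of 6 nodes with a double edge at one end; the terminal node there is the unique long simple root (C_6). A semisimple Lie algebra decomposes uniquely as the direct sum of simple ideals, one per connected component of its Dynkin diagram, so g ≅ B_2 ⊕ C_6 (dimension 10 + 78 = 88).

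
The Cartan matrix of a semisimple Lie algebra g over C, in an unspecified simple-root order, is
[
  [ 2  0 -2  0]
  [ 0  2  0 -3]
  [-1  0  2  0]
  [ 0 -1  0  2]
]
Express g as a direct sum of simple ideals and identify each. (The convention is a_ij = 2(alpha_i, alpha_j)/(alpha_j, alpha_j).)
The diagram associated to this matrix has two connected components: the simple roots {alpha_1, alpha_3} form a chain of 2 nodes with a double edge at one end; the terminal node there is the unique short simple root (B_2), and {alpha_2, alpha_4} form two nodes joined by a triple edge (G_2). A semisimple Lie algebra decomposes uniquely as the direct sum of simple ideals, one per connected component of its Dynkin diagram, so g ≅ B_2 ⊕ G_2 (dimension 10 + 14 = 24).

type B_2 ⊕ type G_2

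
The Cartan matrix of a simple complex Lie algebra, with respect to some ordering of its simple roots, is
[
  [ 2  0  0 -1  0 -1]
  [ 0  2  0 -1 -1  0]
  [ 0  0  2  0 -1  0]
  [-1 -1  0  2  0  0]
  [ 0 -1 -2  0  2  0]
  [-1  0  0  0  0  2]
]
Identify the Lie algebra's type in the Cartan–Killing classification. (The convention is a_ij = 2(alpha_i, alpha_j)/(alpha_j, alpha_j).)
B6

The matrix has rank 6 with 2's on the diagonal. Reading the off-diagonal entries as Dynkin edges (a single edge where a_ij = a_ji = -1; a double or triple edge where a_ij * a_ji = 2 or 3), the diagram is a chain of 6 nodes with a double edge at one end; the terminal node there is the unique short simple root (B_6). One simple-root ordering that puts it in standard form is (alpha_6, alpha_1, alpha_4, alpha_2, alpha_5, alpha_3). So the algebra is type B_6, i.e. so(13).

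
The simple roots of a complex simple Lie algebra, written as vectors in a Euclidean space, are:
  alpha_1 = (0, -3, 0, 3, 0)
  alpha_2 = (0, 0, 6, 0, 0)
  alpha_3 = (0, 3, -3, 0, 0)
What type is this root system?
C3

Compute the Cartan integers a_ij = 2(alpha_i, alpha_j)/(alpha_j, alpha_j); the resulting 3x3 Cartan matrix is
[[2, 0, -1], [0, 2, -2], [-1, -1, 2]].
The roots have two lengths (squared-length ratio 2:1); the short ones are alpha_{1,3}. The associated Dynkin diagram is a chain of 3 nodes with a double edge at one end; the terminal node there is the unique long simple root (C_3), so the type is C_3 (the algebra sp(6)).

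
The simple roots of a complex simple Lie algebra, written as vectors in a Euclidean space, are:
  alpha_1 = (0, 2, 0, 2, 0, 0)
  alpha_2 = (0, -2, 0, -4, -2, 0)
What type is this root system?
Compute the Cartan integers a_ij = 2(alpha_i, alpha_j)/(alpha_j, alpha_j); the resulting 2x2 Cartan matrix is
[[2, -1], [-3, 2]].
The roots have two lengths (squared-length ratio 3:1); the short ones are alpha_{1}. The associated Dynkin diagram is two nodes joined by a triple edge (G_2), so the type is G_2.

G_2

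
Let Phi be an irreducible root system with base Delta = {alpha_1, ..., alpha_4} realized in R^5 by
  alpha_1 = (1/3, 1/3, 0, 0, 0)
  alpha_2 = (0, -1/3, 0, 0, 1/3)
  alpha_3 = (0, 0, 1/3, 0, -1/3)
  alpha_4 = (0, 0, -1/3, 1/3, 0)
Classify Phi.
type A_4

Compute the Cartan integers a_ij = 2(alpha_i, alpha_j)/(alpha_j, alpha_j); the resulting 4x4 Cartan matrix is
[[2, -1, 0, 0], [-1, 2, -1, 0], [0, -1, 2, -1], [0, 0, -1, 2]].
All simple roots have the same length, so the diagram is simply laced. The associated Dynkin diagram is a chain of 4 nodes with single edges (A_4), so the type is A_4 (the algebra sl(5)).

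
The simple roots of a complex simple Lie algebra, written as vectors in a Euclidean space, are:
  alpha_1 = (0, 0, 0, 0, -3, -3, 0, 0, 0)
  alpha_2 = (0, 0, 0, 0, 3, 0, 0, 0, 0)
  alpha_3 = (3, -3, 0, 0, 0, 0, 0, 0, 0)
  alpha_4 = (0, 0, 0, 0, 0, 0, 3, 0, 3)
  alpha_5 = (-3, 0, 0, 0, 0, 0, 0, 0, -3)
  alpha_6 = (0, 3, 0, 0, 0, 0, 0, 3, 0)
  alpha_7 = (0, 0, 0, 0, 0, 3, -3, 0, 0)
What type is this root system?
Compute the Cartan integers a_ij = 2(alpha_i, alpha_j)/(alpha_j, alpha_j); the resulting 7x7 Cartan matrix is
[[2, -2, 0, 0, 0, 0, -1], [-1, 2, 0, 0, 0, 0, 0], [0, 0, 2, 0, -1, -1, 0], [0, 0, 0, 2, -1, 0, -1], [0, 0, -1, -1, 2, 0, 0], [0, 0, -1, 0, 0, 2, 0], [-1, 0, 0, -1, 0, 0, 2]].
The roots have two lengths (squared-length ratio 2:1); the short ones are alpha_{2}. The associated Dynkin diagram is a chain of 7 nodes with a double edge at one end; the terminal node there is the unique short simple root (B_7), so the type is B_7 (the algebra so(15)).

B_7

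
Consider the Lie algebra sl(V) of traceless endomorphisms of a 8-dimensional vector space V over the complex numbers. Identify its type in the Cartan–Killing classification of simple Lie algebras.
A_7 (sl(8))

This is sl(8), which has dimension 8^2 - 1 = 63 and rank 8 - 1 = 7 (a Cartan subalgebra is the diagonal traceless matrices). In the classification of classical Lie algebras, the special linear algebra sl(n+1) has type A_n; here n = 7, so the Dynkin diagram is a chain of 7 nodes with single edges (A_7). Hence the type is A_7.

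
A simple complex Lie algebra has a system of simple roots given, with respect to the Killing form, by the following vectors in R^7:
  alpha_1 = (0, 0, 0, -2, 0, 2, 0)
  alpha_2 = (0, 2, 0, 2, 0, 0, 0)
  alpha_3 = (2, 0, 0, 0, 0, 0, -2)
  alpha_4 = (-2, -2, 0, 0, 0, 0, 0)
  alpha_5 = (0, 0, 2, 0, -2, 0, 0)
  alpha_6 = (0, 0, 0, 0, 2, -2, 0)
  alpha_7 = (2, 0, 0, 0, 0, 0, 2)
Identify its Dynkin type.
D7

Compute the Cartan integers a_ij = 2(alpha_i, alpha_j)/(alpha_j, alpha_j); the resulting 7x7 Cartan matrix is
[[2, -1, 0, 0, 0, -1, 0], [-1, 2, 0, -1, 0, 0, 0], [0, 0, 2, -1, 0, 0, 0], [0, -1, -1, 2, 0, 0, -1], [0, 0, 0, 0, 2, -1, 0], [-1, 0, 0, 0, -1, 2, 0], [0, 0, 0, -1, 0, 0, 2]].
All simple roots have the same length, so the diagram is simply laced. The associated Dynkin diagram is a chain of 5 nodes with a fork of two nodes at one end (D_7), so the type is D_7 (the algebra so(14)).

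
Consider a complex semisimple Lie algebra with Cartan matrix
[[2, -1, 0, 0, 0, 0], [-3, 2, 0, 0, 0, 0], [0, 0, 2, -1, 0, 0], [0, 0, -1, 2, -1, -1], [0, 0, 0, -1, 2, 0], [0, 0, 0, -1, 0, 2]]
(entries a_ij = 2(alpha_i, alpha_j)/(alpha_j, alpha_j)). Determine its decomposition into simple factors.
D_4 (so(8)) + G_2

The diagram associated to this matrix has two connected components: the simple roots {alpha_3, alpha_4, alpha_5, alpha_6} form a chain of 2 nodes with a fork of two nodes at one end (D_4), and {alpha_1, alpha_2} form two nodes joined by a triple edge (G_2). A semisimple Lie algebra decomposes uniquely as the direct sum of simple ideals, one per connected component of its Dynkin diagram, so g ≅ D_4 ⊕ G_2 (dimension 28 + 14 = 42).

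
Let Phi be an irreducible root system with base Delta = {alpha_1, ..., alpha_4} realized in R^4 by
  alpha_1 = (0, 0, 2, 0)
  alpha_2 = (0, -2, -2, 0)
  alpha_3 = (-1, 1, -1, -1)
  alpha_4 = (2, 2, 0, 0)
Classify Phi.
Compute the Cartan integers a_ij = 2(alpha_i, alpha_j)/(alpha_j, alpha_j); the resulting 4x4 Cartan matrix is
[[2, -1, -1, 0], [-2, 2, 0, -1], [-1, 0, 2, 0], [0, -1, 0, 2]].
The roots have two lengths (squared-length ratio 2:1); the short ones are alpha_{1,3}. The associated Dynkin diagram is a chain of 4 nodes with a double edge between the middle two (F_4), so the type is F_4.

F4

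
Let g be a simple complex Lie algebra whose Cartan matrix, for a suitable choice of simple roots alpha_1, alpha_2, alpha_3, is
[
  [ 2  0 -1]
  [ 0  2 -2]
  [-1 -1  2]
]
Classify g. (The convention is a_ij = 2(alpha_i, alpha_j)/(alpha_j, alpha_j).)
The matrix has rank 3 with 2's on the diagonal. Reading the off-diagonal entries as Dynkin edges (a single edge where a_ij = a_ji = -1; a double or triple edge where a_ij * a_ji = 2 or 3), the diagram is a chain of 3 nodes with a double edge at one end; the terminal node there is the unique long simple root (C_3). One simple-root ordering that puts it in standard form is (alpha_1, alpha_3, alpha_2). So the algebra is type C_3, i.e. sp(6).

C_3 (sp(6))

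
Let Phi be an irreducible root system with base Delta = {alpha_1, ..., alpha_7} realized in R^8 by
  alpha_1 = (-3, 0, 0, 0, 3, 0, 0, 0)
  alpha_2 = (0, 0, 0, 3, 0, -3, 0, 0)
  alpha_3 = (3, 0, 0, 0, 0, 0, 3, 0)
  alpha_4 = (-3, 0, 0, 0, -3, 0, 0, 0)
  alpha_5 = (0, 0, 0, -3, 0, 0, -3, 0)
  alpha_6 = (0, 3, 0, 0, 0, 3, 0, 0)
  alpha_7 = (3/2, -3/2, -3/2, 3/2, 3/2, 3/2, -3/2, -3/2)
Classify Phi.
Compute the Cartan integers a_ij = 2(alpha_i, alpha_j)/(alpha_j, alpha_j); the resulting 7x7 Cartan matrix is
[[2, 0, -1, 0, 0, 0, 0], [0, 2, 0, 0, -1, -1, 0], [-1, 0, 2, -1, -1, 0, 0], [0, 0, -1, 2, 0, 0, -1], [0, -1, -1, 0, 2, 0, 0], [0, -1, 0, 0, 0, 2, 0], [0, 0, 0, -1, 0, 0, 2]].
All simple roots have the same length, so the diagram is simply laced. The associated Dynkin diagram is a chain of 6 nodes with one extra node attached to the third node from one end (E_7), so the type is E_7.

E7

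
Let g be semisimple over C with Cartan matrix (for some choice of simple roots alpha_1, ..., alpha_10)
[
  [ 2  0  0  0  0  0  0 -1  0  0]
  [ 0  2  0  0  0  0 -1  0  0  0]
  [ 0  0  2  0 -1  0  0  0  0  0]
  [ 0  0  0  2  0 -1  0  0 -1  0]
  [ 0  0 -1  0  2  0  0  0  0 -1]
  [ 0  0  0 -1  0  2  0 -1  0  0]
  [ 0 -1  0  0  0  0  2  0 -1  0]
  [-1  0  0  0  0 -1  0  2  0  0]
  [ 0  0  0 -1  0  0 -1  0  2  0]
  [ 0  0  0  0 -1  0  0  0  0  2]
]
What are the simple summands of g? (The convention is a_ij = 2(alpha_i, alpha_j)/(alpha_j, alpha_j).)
type A_3 ⊕ type A_7

The diagram associated to this matrix has two connected components: the simple roots {alpha_3, alpha_5, alpha_10} form a chain of 3 nodes with single edges (A_3), and {alpha_1, alpha_2, alpha_4, alpha_6, alpha_7, alpha_8, alpha_9} form a chain of 7 nodes with single edges (A_7). A semisimple Lie algebra decomposes uniquely as the direct sum of simple ideals, one per connected component of its Dynkin diagram, so g ≅ A_3 ⊕ A_7 (dimension 15 + 63 = 78).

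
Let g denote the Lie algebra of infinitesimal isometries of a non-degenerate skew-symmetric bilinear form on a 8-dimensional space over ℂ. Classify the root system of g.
This is sp(8), which has dimension 8(8+1)/2 = 36 and rank 8/2 = 4. In the classification of classical Lie algebras, the symplectic algebra sp(2n) has type C_n; here n = 4, so the Dynkin diagram is a chain of 4 nodes with a double edge at one end; the terminal node there is the unique long simple root (C_4). Hence the type is C_4.

C4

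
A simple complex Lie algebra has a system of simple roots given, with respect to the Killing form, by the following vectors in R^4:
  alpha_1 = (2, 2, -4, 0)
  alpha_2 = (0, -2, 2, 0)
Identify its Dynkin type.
G2

Compute the Cartan integers a_ij = 2(alpha_i, alpha_j)/(alpha_j, alpha_j); the resulting 2x2 Cartan matrix is
[[2, -3], [-1, 2]].
The roots have two lengths (squared-length ratio 3:1); the short ones are alpha_{2}. The associated Dynkin diagram is two nodes joined by a triple edge (G_2), so the type is G_2.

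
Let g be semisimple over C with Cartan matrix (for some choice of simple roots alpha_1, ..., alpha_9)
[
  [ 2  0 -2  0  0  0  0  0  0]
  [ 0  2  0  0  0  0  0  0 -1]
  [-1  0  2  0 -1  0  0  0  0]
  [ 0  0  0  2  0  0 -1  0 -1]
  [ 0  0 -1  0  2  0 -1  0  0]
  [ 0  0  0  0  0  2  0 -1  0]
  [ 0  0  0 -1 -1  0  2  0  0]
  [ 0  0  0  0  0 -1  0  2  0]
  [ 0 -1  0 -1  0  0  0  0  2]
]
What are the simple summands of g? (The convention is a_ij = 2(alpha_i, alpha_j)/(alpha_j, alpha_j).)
A_2 (sl(3)) + C_7 (sp(14))

The diagram associated to this matrix has two connected components: the simple roots {alpha_6, alpha_8} form a chain of 2 nodes with single edges (A_2), and {alpha_1, alpha_2, alpha_3, alpha_4, alpha_5, alpha_7, alpha_9} form a chain of 7 nodes with a double edge at one end; the terminal node there is the unique long simple root (C_7). A semisimple Lie algebra decomposes uniquely as the direct sum of simple ideals, one per connected component of its Dynkin diagram, so g ≅ A_2 ⊕ C_7 (dimension 8 + 105 = 113).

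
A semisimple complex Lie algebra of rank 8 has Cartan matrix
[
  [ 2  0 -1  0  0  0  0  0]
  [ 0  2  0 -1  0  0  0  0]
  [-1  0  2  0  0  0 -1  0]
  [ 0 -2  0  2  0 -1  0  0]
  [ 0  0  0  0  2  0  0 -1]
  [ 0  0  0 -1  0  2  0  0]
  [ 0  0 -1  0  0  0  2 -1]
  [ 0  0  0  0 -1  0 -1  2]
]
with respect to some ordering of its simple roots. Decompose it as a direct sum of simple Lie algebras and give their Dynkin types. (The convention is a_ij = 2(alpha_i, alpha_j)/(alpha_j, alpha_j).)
type A_5 + type B_3

The diagram associated to this matrix has two connected components: the simple roots {alpha_1, alpha_3, alpha_5, alpha_7, alpha_8} form a chain of 5 nodes with single edges (A_5), and {alpha_2, alpha_4, alpha_6} form a chain of 3 nodes with a double edge at one end; the terminal node there is the unique short simple root (B_3). A semisimple Lie algebra decomposes uniquely as the direct sum of simple ideals, one per connected component of its Dynkin diagram, so g ≅ A_5 ⊕ B_3 (dimension 35 + 21 = 56).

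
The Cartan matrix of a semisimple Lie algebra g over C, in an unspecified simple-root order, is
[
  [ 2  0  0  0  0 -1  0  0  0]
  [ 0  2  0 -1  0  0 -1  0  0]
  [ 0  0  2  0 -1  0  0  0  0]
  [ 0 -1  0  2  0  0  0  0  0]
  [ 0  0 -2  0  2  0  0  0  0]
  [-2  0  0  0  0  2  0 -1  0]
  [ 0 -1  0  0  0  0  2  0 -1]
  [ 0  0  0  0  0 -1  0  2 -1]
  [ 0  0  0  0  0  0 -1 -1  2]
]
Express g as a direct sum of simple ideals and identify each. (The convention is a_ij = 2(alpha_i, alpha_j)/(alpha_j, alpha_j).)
B_2 ⊕ B_7

The diagram associated to this matrix has two connected components: the simple roots {alpha_3, alpha_5} form a chain of 2 nodes with a double edge at one end; the terminal node there is the unique short simple root (B_2), and {alpha_1, alpha_2, alpha_4, alpha_6, alpha_7, alpha_8, alpha_9} form a chain of 7 nodes with a double edge at one end; the terminal node there is the unique short simple root (B_7). A semisimple Lie algebra decomposes uniquely as the direct sum of simple ideals, one per connected component of its Dynkin diagram, so g ≅ B_2 ⊕ B_7 (dimension 10 + 105 = 115).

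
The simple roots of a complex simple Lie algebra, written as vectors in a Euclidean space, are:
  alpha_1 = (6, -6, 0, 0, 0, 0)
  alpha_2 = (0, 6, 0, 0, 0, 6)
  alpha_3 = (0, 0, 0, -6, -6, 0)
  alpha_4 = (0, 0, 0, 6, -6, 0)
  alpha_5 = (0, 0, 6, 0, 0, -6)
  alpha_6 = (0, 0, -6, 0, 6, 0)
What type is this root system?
D_6

Compute the Cartan integers a_ij = 2(alpha_i, alpha_j)/(alpha_j, alpha_j); the resulting 6x6 Cartan matrix is
[[2, -1, 0, 0, 0, 0], [-1, 2, 0, 0, -1, 0], [0, 0, 2, 0, 0, -1], [0, 0, 0, 2, 0, -1], [0, -1, 0, 0, 2, -1], [0, 0, -1, -1, -1, 2]].
All simple roots have the same length, so the diagram is simply laced. The associated Dynkin diagram is a chain of 4 nodes with a fork of two nodes at one end (D_6), so the type is D_6 (the algebra so(12)).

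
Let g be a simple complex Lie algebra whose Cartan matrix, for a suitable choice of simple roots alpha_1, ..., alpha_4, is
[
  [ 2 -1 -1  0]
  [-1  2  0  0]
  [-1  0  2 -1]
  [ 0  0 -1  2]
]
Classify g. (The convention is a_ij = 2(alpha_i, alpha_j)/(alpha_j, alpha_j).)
A_4 (sl(5))

The matrix has rank 4 with 2's on the diagonal. Reading the off-diagonal entries as Dynkin edges (a single edge where a_ij = a_ji = -1; a double or triple edge where a_ij * a_ji = 2 or 3), the diagram is a chain of 4 nodes with single edges (A_4). One simple-root ordering that puts it in standard form is (alpha_2, alpha_1, alpha_3, alpha_4). So the algebra is type A_4, i.e. sl(5).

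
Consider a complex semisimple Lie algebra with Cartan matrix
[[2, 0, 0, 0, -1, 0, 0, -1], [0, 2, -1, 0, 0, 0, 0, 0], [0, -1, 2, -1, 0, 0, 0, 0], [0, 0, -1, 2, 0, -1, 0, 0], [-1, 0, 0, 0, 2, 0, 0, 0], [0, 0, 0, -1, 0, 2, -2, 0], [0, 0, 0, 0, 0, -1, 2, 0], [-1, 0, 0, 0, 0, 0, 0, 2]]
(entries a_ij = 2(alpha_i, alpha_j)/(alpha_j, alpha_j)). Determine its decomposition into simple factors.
The diagram associated to this matrix has two connected components: the simple roots {alpha_1, alpha_5, alpha_8} form a chain of 3 nodes with single edges (A_3), and {alpha_2, alpha_3, alpha_4, alpha_6, alpha_7} form a chain of 5 nodes with a double edge at one end; the terminal node there is the unique short simple root (B_5). A semisimple Lie algebra decomposes uniquely as the direct sum of simple ideals, one per connected component of its Dynkin diagram, so g ≅ A_3 ⊕ B_5 (dimension 15 + 55 = 70).

type A_3 + type B_5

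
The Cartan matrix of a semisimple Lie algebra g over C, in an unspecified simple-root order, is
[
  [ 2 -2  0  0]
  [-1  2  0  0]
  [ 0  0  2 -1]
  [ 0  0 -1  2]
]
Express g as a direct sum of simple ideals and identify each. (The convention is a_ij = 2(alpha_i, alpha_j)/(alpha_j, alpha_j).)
type A_2 + type B_2

The diagram associated to this matrix has two connected components: the simple roots {alpha_3, alpha_4} form a chain of 2 nodes with single edges (A_2), and {alpha_1, alpha_2} form a chain of 2 nodes with a double edge at one end; the terminal node there is the unique short simple root (B_2). A semisimple Lie algebra decomposes uniquely as the direct sum of simple ideals, one per connected component of its Dynkin diagram, so g ≅ A_2 ⊕ B_2 (dimension 8 + 10 = 18).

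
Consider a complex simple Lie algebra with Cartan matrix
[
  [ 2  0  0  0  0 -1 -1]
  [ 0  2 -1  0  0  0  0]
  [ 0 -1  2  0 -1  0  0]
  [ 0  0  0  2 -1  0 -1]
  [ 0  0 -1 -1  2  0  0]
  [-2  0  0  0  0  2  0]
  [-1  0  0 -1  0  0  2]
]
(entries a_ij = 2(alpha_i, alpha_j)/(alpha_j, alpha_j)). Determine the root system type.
The matrix has rank 7 with 2's on the diagonal. Reading the off-diagonal entries as Dynkin edges (a single edge where a_ij = a_ji = -1; a double or triple edge where a_ij * a_ji = 2 or 3), the diagram is a chain of 7 nodes with a double edge at one end; the terminal node there is the unique long simple root (C_7). One simple-root ordering that puts it in standard form is (alpha_2, alpha_3, alpha_5, alpha_4, alpha_7, alpha_1, alpha_6). So the algebra is type C_7, i.e. sp(14).

type C_7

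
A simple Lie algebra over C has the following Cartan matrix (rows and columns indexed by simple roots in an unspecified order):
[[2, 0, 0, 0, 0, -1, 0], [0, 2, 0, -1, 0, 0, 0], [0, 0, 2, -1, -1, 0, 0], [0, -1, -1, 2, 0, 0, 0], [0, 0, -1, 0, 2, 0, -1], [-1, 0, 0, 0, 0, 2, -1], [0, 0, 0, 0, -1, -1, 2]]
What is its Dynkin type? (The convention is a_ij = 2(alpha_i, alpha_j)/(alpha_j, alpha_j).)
type A_7

The matrix has rank 7 with 2's on the diagonal. Reading the off-diagonal entries as Dynkin edges (a single edge where a_ij = a_ji = -1; a double or triple edge where a_ij * a_ji = 2 or 3), the diagram is a chain of 7 nodes with single edges (A_7). One simple-root ordering that puts it in standard form is (alpha_2, alpha_4, alpha_3, alpha_5, alpha_7, alpha_6, alpha_1). So the algebra is type A_7, i.e. sl(8).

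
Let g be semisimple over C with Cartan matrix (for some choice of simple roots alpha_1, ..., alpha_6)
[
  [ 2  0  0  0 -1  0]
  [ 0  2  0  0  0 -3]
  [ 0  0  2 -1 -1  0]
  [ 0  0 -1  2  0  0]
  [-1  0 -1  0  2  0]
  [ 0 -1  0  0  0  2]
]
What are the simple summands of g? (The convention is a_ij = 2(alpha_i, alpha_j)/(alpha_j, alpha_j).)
A4 + G2

The diagram associated to this matrix has two connected components: the simple roots {alpha_1, alpha_3, alpha_4, alpha_5} form a chain of 4 nodes with single edges (A_4), and {alpha_2, alpha_6} form two nodes joined by a triple edge (G_2). A semisimple Lie algebra decomposes uniquely as the direct sum of simple ideals, one per connected component of its Dynkin diagram, so g ≅ A_4 ⊕ G_2 (dimension 24 + 14 = 38).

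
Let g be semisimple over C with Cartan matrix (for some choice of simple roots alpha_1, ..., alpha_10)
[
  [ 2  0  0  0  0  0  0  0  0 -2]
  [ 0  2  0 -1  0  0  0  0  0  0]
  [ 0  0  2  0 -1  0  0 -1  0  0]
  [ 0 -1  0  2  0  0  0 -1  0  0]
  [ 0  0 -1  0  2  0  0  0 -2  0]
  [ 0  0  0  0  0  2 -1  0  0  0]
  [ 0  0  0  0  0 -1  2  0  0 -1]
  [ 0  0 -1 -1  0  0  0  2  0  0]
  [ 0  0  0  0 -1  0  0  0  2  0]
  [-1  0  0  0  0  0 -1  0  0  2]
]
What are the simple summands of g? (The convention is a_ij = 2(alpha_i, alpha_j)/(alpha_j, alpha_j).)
The diagram associated to this matrix has two connected components: the simple roots {alpha_2, alpha_3, alpha_4, alpha_5, alpha_8, alpha_9} form a chain of 6 nodes with a double edge at one end; the terminal node there is the unique short simple root (B_6), and {alpha_1, alpha_6, alpha_7, alpha_10} form a chain of 4 nodes with a double edge at one end; the terminal node there is the unique long simple root (C_4). A semisimple Lie algebra decomposes uniquely as the direct sum of simple ideals, one per connected component of its Dynkin diagram, so g ≅ B_6 ⊕ C_4 (dimension 78 + 36 = 114).

B_6 (so(13)) ⊕ C_4 (sp(8))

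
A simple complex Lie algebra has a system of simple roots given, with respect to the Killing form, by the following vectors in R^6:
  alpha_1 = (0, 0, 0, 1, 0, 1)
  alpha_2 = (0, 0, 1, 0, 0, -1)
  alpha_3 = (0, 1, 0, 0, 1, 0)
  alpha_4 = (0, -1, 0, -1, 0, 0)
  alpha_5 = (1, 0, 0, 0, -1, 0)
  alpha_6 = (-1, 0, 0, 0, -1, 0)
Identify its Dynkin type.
Compute the Cartan integers a_ij = 2(alpha_i, alpha_j)/(alpha_j, alpha_j); the resulting 6x6 Cartan matrix is
[[2, -1, 0, -1, 0, 0], [-1, 2, 0, 0, 0, 0], [0, 0, 2, -1, -1, -1], [-1, 0, -1, 2, 0, 0], [0, 0, -1, 0, 2, 0], [0, 0, -1, 0, 0, 2]].
All simple roots have the same length, so the diagram is simply laced. The associated Dynkin diagram is a chain of 4 nodes with a fork of two nodes at one end (D_6), so the type is D_6 (the algebra so(12)).

D6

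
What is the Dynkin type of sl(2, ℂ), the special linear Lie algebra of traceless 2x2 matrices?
A_1

This is sl(2), which has dimension 2^2 - 1 = 3 and rank 2 - 1 = 1 (a Cartan subalgebra is the diagonal traceless matrices). In the classification of classical Lie algebras, the special linear algebra sl(n+1) has type A_n; here n = 1, so the Dynkin diagram is a chain of 1 nodes with single edges (A_1). Hence the type is A_1.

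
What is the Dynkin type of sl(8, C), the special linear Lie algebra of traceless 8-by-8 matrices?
This is sl(8), which has dimension 8^2 - 1 = 63 and rank 8 - 1 = 7 (a Cartan subalgebra is the diagonal traceless matrices). In the classification of classical Lie algebras, the special linear algebra sl(n+1) has type A_n; here n = 7, so the Dynkin diagram is a chain of 7 nodes with single edges (A_7). Hence the type is A_7.

A_7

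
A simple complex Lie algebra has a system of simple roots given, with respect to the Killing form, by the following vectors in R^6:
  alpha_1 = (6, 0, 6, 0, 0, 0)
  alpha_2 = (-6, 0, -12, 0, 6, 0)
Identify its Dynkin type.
G_2

Compute the Cartan integers a_ij = 2(alpha_i, alpha_j)/(alpha_j, alpha_j); the resulting 2x2 Cartan matrix is
[[2, -1], [-3, 2]].
The roots have two lengths (squared-length ratio 3:1); the short ones are alpha_{1}. The associated Dynkin diagram is two nodes joined by a triple edge (G_2), so the type is G_2.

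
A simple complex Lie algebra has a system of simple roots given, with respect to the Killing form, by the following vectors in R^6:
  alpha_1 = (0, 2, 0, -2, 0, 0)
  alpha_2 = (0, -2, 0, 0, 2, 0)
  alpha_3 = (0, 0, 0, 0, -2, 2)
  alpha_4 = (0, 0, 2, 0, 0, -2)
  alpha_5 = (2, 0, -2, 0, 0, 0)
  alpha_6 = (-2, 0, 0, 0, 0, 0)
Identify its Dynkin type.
type B_6

Compute the Cartan integers a_ij = 2(alpha_i, alpha_j)/(alpha_j, alpha_j); the resulting 6x6 Cartan matrix is
[[2, -1, 0, 0, 0, 0], [-1, 2, -1, 0, 0, 0], [0, -1, 2, -1, 0, 0], [0, 0, -1, 2, -1, 0], [0, 0, 0, -1, 2, -2], [0, 0, 0, 0, -1, 2]].
The roots have two lengths (squared-length ratio 2:1); the short ones are alpha_{6}. The associated Dynkin diagram is a chain of 6 nodes with a double edge at one end; the terminal node there is the unique short simple root (B_6), so the type is B_6 (the algebra so(13)).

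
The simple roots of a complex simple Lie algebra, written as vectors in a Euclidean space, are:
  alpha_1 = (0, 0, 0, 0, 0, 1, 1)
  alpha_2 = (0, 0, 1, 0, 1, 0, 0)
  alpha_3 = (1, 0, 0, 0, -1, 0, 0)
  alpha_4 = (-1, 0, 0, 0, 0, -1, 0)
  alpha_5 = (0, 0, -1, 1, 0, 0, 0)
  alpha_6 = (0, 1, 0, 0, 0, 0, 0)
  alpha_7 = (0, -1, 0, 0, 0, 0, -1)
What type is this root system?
B_7 (so(15))

Compute the Cartan integers a_ij = 2(alpha_i, alpha_j)/(alpha_j, alpha_j); the resulting 7x7 Cartan matrix is
[[2, 0, 0, -1, 0, 0, -1], [0, 2, -1, 0, -1, 0, 0], [0, -1, 2, -1, 0, 0, 0], [-1, 0, -1, 2, 0, 0, 0], [0, -1, 0, 0, 2, 0, 0], [0, 0, 0, 0, 0, 2, -1], [-1, 0, 0, 0, 0, -2, 2]].
The roots have two lengths (squared-length ratio 2:1); the short ones are alpha_{6}. The associated Dynkin diagram is a chain of 7 nodes with a double edge at one end; the terminal node there is the unique short simple root (B_7), so the type is B_7 (the algebra so(15)).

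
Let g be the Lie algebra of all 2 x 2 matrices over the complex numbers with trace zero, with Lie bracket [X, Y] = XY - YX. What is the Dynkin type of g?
This is sl(2), which has dimension 2^2 - 1 = 3 and rank 2 - 1 = 1 (a Cartan subalgebra is the diagonal traceless matrices). In the classification of classical Lie algebras, the special linear algebra sl(n+1) has type A_n; here n = 1, so the Dynkin diagram is a chain of 1 nodes with single edges (A_1). Hence the type is A_1.

A_1 (sl(2))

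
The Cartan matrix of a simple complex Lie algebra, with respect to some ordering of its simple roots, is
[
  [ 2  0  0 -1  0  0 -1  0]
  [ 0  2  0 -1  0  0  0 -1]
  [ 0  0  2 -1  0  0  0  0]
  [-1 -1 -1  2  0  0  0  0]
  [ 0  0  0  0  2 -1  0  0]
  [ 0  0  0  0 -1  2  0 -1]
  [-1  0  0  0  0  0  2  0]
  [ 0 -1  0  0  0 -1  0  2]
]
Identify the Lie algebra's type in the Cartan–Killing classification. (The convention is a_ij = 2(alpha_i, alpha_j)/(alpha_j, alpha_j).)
E8

The matrix has rank 8 with 2's on the diagonal. Reading the off-diagonal entries as Dynkin edges (a single edge where a_ij = a_ji = -1; a double or triple edge where a_ij * a_ji = 2 or 3), the diagram is a chain of 7 nodes with one extra node attached to the third node from one end (E_8). One simple-root ordering that puts it in standard form is (alpha_7, alpha_3, alpha_1, alpha_4, alpha_2, alpha_8, alpha_6, alpha_5). So the algebra is type E_8.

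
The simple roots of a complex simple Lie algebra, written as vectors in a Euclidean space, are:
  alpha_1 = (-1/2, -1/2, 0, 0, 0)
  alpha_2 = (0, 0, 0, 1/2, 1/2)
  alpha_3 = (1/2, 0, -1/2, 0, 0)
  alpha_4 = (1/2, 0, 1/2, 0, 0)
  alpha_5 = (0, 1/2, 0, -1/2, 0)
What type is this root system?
type D_5

Compute the Cartan integers a_ij = 2(alpha_i, alpha_j)/(alpha_j, alpha_j); the resulting 5x5 Cartan matrix is
[[2, 0, -1, -1, -1], [0, 2, 0, 0, -1], [-1, 0, 2, 0, 0], [-1, 0, 0, 2, 0], [-1, -1, 0, 0, 2]].
All simple roots have the same length, so the diagram is simply laced. The associated Dynkin diagram is a chain of 3 nodes with a fork of two nodes at one end (D_5), so the type is D_5 (the algebra so(10)).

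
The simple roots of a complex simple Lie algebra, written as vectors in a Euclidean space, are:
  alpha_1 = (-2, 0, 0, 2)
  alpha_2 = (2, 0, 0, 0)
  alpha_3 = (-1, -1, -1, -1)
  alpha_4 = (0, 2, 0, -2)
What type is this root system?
F4

Compute the Cartan integers a_ij = 2(alpha_i, alpha_j)/(alpha_j, alpha_j); the resulting 4x4 Cartan matrix is
[[2, -2, 0, -1], [-1, 2, -1, 0], [0, -1, 2, 0], [-1, 0, 0, 2]].
The roots have two lengths (squared-length ratio 2:1); the short ones are alpha_{2,3}. The associated Dynkin diagram is a chain of 4 nodes with a double edge between the middle two (F_4), so the type is F_4.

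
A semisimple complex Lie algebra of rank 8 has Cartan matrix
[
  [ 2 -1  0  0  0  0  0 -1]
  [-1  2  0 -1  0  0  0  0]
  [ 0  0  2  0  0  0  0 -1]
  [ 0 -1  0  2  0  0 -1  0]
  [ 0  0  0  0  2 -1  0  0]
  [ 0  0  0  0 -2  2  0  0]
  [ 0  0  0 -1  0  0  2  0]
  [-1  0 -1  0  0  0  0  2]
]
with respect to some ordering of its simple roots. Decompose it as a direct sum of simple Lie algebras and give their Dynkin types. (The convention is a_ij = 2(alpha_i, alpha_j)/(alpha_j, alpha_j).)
The diagram associated to this matrix has two connected components: the simple roots {alpha_1, alpha_2, alpha_3, alpha_4, alpha_7, alpha_8} form a chain of 6 nodes with single edges (A_6), and {alpha_5, alpha_6} form a chain of 2 nodes with a double edge at one end; the terminal node there is the unique short simple root (B_2). A semisimple Lie algebra decomposes uniquely as the direct sum of simple ideals, one per connected component of its Dynkin diagram, so g ≅ A_6 ⊕ B_2 (dimension 48 + 10 = 58).

A6 + B2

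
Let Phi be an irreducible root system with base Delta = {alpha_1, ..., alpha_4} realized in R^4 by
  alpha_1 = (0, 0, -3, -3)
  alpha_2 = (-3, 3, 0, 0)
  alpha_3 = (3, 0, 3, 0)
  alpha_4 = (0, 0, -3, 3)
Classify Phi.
Compute the Cartan integers a_ij = 2(alpha_i, alpha_j)/(alpha_j, alpha_j); the resulting 4x4 Cartan matrix is
[[2, 0, -1, 0], [0, 2, -1, 0], [-1, -1, 2, -1], [0, 0, -1, 2]].
All simple roots have the same length, so the diagram is simply laced. The associated Dynkin diagram is a chain of 2 nodes with a fork of two nodes at one end (D_4), so the type is D_4 (the algebra so(8)).

type D_4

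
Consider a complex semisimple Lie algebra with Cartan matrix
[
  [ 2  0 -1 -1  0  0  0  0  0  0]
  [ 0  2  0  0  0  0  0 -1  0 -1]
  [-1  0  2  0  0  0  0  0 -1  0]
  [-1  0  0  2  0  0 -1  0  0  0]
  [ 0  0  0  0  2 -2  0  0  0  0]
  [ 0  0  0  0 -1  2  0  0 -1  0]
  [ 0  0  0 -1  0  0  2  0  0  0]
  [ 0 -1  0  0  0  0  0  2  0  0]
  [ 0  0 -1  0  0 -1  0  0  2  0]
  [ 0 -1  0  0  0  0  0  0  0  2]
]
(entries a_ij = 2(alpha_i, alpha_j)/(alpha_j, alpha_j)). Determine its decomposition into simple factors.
A_3 (sl(4)) ⊕ C_7 (sp(14))

The diagram associated to this matrix has two connected components: the simple roots {alpha_2, alpha_8, alpha_10} form a chain of 3 nodes with single edges (A_3), and {alpha_1, alpha_3, alpha_4, alpha_5, alpha_6, alpha_7, alpha_9} form a chain of 7 nodes with a double edge at one end; the terminal node there is the unique long simple root (C_7). A semisimple Lie algebra decomposes uniquely as the direct sum of simple ideals, one per connected component of its Dynkin diagram, so g ≅ A_3 ⊕ C_7 (dimension 15 + 105 = 120).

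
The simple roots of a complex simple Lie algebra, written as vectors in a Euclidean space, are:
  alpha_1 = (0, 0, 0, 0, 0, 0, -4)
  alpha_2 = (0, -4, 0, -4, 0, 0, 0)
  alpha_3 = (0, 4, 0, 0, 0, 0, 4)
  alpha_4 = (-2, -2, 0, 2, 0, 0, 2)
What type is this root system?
Compute the Cartan integers a_ij = 2(alpha_i, alpha_j)/(alpha_j, alpha_j); the resulting 4x4 Cartan matrix is
[[2, 0, -1, -1], [0, 2, -1, 0], [-2, -1, 2, 0], [-1, 0, 0, 2]].
The roots have two lengths (squared-length ratio 2:1); the short ones are alpha_{1,4}. The associated Dynkin diagram is a chain of 4 nodes with a double edge between the middle two (F_4), so the type is F_4.

F_4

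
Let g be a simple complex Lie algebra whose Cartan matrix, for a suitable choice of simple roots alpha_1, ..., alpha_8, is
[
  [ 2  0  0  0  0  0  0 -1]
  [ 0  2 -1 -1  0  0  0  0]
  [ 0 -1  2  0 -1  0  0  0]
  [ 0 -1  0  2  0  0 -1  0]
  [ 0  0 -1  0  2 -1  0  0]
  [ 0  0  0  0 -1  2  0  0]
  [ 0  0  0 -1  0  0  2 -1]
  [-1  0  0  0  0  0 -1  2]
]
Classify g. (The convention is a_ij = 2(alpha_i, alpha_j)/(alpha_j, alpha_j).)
A8

The matrix has rank 8 with 2's on the diagonal. Reading the off-diagonal entries as Dynkin edges (a single edge where a_ij = a_ji = -1; a double or triple edge where a_ij * a_ji = 2 or 3), the diagram is a chain of 8 nodes with single edges (A_8). One simple-root ordering that puts it in standard form is (alpha_1, alpha_8, alpha_7, alpha_4, alpha_2, alpha_3, alpha_5, alpha_6). So the algebra is type A_8, i.e. sl(9).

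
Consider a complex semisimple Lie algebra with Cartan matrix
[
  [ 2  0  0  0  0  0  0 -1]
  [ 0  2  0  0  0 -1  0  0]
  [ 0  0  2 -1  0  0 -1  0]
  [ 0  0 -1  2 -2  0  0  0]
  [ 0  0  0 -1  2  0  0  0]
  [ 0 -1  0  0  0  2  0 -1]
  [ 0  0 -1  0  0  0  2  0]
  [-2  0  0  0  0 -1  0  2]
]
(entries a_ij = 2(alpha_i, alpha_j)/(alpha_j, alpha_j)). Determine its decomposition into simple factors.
type B_4 + type B_4

The diagram associated to this matrix has two connected components: the simple roots {alpha_1, alpha_2, alpha_6, alpha_8} form a chain of 4 nodes with a double edge at one end; the terminal node there is the unique short simple root (B_4), and {alpha_3, alpha_4, alpha_5, alpha_7} form a chain of 4 nodes with a double edge at one end; the terminal node there is the unique short simple root (B_4). A semisimple Lie algebra decomposes uniquely as the direct sum of simple ideals, one per connected component of its Dynkin diagram, so g ≅ B_4 ⊕ B_4 (dimension 36 + 36 = 72).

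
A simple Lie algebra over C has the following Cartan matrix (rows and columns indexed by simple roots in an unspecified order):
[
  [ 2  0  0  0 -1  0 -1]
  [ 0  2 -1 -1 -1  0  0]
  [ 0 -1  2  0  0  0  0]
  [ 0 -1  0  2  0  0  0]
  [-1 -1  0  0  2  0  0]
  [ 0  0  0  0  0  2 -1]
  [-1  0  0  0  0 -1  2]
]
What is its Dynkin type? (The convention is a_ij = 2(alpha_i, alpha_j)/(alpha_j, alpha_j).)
The matrix has rank 7 with 2's on the diagonal. Reading the off-diagonal entries as Dynkin edges (a single edge where a_ij = a_ji = -1; a double or triple edge where a_ij * a_ji = 2 or 3), the diagram is a chain of 5 nodes with a fork of two nodes at one end (D_7). One simple-root ordering that puts it in standard form is (alpha_6, alpha_7, alpha_1, alpha_5, alpha_2, alpha_3, alpha_4). So the algebra is type D_7, i.e. so(14).

D_7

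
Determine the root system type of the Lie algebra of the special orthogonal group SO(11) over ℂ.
B_5

This is so(11) with 11 odd, which has dimension 11(11-1)/2 = 55 and rank (11-1)/2 = 5. In the classification of classical Lie algebras, the orthogonal algebra so(2n+1) in an odd number of variables has type B_n; here n = 5, so the Dynkin diagram is a chain of 5 nodes with a double edge at one end; the terminal node there is the unique short simple root (B_5). Hence the type is B_5.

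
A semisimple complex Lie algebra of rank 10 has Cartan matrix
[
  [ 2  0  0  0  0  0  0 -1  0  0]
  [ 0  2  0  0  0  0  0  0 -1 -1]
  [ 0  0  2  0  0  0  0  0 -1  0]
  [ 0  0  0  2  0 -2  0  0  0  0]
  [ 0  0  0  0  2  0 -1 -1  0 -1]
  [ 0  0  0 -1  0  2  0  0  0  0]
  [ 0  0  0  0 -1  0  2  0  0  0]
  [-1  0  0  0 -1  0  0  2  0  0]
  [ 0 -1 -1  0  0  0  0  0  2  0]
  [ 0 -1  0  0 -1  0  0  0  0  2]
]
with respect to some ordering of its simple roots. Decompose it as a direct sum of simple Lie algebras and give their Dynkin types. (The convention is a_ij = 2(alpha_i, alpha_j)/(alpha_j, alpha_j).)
The diagram associated to this matrix has two connected components: the simple roots {alpha_4, alpha_6} form a chain of 2 nodes with a double edge at one end; the terminal node there is the unique short simple root (B_2), and {alpha_1, alpha_2, alpha_3, alpha_5, alpha_7, alpha_8, alpha_9, alpha_10} form a chain of 7 nodes with one extra node attached to the third node from one end (E_8). A semisimple Lie algebra decomposes uniquely as the direct sum of simple ideals, one per connected component of its Dynkin diagram, so g ≅ B_2 ⊕ E_8 (dimension 10 + 248 = 258).

type B_2 ⊕ type E_8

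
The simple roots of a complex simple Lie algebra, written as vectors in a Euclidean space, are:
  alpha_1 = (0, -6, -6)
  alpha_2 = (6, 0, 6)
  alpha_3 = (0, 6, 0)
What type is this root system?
Compute the Cartan integers a_ij = 2(alpha_i, alpha_j)/(alpha_j, alpha_j); the resulting 3x3 Cartan matrix is
[[2, -1, -2], [-1, 2, 0], [-1, 0, 2]].
The roots have two lengths (squared-length ratio 2:1); the short ones are alpha_{3}. The associated Dynkin diagram is a chain of 3 nodes with a double edge at one end; the terminal node there is the unique short simple root (B_3), so the type is B_3 (the algebra so(7)).

B_3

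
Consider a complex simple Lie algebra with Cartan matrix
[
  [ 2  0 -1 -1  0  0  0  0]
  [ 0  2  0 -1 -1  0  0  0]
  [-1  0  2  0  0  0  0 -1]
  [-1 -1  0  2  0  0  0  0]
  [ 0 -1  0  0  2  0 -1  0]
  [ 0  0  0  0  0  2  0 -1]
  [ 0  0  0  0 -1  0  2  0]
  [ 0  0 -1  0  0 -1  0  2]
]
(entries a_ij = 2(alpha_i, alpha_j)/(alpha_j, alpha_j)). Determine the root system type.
The matrix has rank 8 with 2's on the diagonal. Reading the off-diagonal entries as Dynkin edges (a single edge where a_ij = a_ji = -1; a double or triple edge where a_ij * a_ji = 2 or 3), the diagram is a chain of 8 nodes with single edges (A_8). One simple-root ordering that puts it in standard form is (alpha_6, alpha_8, alpha_3, alpha_1, alpha_4, alpha_2, alpha_5, alpha_7). So the algebra is type A_8, i.e. sl(9).

A_8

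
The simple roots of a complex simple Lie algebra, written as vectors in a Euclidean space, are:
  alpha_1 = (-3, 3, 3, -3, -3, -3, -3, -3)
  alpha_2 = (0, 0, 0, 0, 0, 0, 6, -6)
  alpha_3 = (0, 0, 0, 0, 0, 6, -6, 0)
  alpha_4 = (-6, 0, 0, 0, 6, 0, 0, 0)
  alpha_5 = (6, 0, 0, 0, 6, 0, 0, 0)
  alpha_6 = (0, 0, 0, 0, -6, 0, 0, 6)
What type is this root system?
E_6

Compute the Cartan integers a_ij = 2(alpha_i, alpha_j)/(alpha_j, alpha_j); the resulting 6x6 Cartan matrix is
[[2, 0, 0, 0, -1, 0], [0, 2, -1, 0, 0, -1], [0, -1, 2, 0, 0, 0], [0, 0, 0, 2, 0, -1], [-1, 0, 0, 0, 2, -1], [0, -1, 0, -1, -1, 2]].
All simple roots have the same length, so the diagram is simply laced. The associated Dynkin diagram is a chain of 5 nodes with one extra node attached to the third node from one end (E_6), so the type is E_6.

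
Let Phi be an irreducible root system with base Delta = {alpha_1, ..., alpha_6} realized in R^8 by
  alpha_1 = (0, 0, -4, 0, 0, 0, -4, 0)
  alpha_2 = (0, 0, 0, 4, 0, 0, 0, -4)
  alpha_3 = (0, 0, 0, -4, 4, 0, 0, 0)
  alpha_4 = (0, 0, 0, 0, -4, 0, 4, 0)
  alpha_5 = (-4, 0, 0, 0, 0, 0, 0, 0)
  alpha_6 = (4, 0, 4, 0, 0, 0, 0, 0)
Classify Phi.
B_6

Compute the Cartan integers a_ij = 2(alpha_i, alpha_j)/(alpha_j, alpha_j); the resulting 6x6 Cartan matrix is
[[2, 0, 0, -1, 0, -1], [0, 2, -1, 0, 0, 0], [0, -1, 2, -1, 0, 0], [-1, 0, -1, 2, 0, 0], [0, 0, 0, 0, 2, -1], [-1, 0, 0, 0, -2, 2]].
The roots have two lengths (squared-length ratio 2:1); the short ones are alpha_{5}. The associated Dynkin diagram is a chain of 6 nodes with a double edge at one end; the terminal node there is the unique short simple root (B_6), so the type is B_6 (the algebra so(13)).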